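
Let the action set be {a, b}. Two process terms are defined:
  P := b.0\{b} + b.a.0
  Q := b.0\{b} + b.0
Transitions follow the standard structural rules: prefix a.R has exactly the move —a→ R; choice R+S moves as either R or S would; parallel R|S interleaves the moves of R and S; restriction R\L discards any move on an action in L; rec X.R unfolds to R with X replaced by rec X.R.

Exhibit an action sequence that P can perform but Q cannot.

ba

P's transition system — 4 states:
  m0 = b.0\{b} + b.a.0 | —b→ m1, —b→ m2
  m1 = 0\{b} | ∅
  m2 = a.0 | —a→ m3
  m3 = 0 | ∅
Q's transition system — 3 states:
  n0 = b.0\{b} + b.0 | —b→ n1, —b→ n2
  n1 = 0 | ∅
  n2 = 0\{b} | ∅
Trace ⟨ba⟩ through P, begin at {m0}:
  step 1 (b): {m1, m2}
  step 2 (a): {m3}
  P completes σ.
Trace ⟨ba⟩ through Q, begin at {n0}:
  step 1 (b): {n1, n2}
  step 2 (a): no successor for Q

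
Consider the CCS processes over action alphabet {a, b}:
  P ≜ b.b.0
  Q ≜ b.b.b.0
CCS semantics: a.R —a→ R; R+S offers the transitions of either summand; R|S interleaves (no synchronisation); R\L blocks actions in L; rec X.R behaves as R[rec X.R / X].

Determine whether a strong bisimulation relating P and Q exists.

P ≁ Q

LTS(P): 3 reachable states
  m0 = b.b.0 → --b--▸ m1
  m1 = b.0 → --b--▸ m2
  m2 = 0 → ∅
LTS(Q): 4 reachable states
  n0 = b.b.b.0 → --b--▸ n1
  n1 = b.b.0 → --b--▸ n2
  n2 = b.0 → --b--▸ n3
  n3 = 0 → ∅
Partition-refinement fixed point:
  B0 = {m0, n1}
  B1 = {m1, n2}
  B2 = {m2, n3}
  B3 = {n0}
m0 ∈ B0, n0 ∈ B3 → different blocks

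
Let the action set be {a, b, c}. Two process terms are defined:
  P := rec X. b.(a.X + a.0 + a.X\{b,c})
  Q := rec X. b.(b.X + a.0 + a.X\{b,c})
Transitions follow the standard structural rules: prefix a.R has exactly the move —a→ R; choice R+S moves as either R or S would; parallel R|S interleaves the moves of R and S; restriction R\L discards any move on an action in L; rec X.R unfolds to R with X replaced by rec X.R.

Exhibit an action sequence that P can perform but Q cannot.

Reachable graph of P (4 states):
  m0 = rec X. b.(a.X + a.0 + a.X\{b,c}) has moves -b-> m1
  m1 = a.(rec X. b.(a.X + a.0 + a.X\{b,c})) + a.0 + a.(rec X. b.(a.X + a.0 + a.X\{b,c}))\{b,c} has moves -a-> m0, -a-> m2, -a-> m3
  m2 = (rec X. b.(a.X + a.0 + a.X\{b,c}))\{b,c} has moves (no moves)
  m3 = 0 has moves (no moves)
Reachable graph of Q (4 states):
  n0 = rec X. b.(b.X + a.0 + a.X\{b,c}) has moves -b-> n1
  n1 = b.(rec X. b.(b.X + a.0 + a.X\{b,c})) + a.0 + a.(rec X. b.(b.X + a.0 + a.X\{b,c}))\{b,c} has moves -a-> n2, -a-> n3, -b-> n0
  n2 = (rec X. b.(b.X + a.0 + a.X\{b,c}))\{b,c} has moves (no moves)
  n3 = 0 has moves (no moves)
Run σ = ⟨bab⟩ on P: start {m0}
  after b @ step 1: {m1}
  after a @ step 2: {m0, m2, m3}
  after b @ step 3: {m1}
  ✓ P
Run σ = ⟨bab⟩ on Q: start {n0}
  after b @ step 1: {n1}
  after a @ step 2: {n2, n3}
  after b @ step 3: ∅ (Q stuck)

bab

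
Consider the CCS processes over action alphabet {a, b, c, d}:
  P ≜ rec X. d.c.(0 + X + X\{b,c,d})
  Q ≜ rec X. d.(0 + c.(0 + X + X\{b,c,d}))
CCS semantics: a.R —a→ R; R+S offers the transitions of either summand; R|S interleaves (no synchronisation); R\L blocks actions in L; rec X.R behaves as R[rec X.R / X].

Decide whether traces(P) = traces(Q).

trace-equivalent

P's transition system — 3 states:
  m0 = rec X. d.c.(0 + X + X\{b,c,d}) ⊢ ··d··> m1
  m1 = c.(0 + (rec X. d.c.(0 + X + X\{b,c,d})) + (rec X. d.c.(0 + X + X\{b,c,d}))\{b,c,d}) ⊢ ··c··> m2
  m2 = 0 + (rec X. d.c.(0 + X + X\{b,c,d})) + (rec X. d.c.(0 + X + X\{b,c,d}))\{b,c,d} ⊢ ··d··> m1
Q's transition system — 3 states:
  n0 = rec X. d.(0 + c.(0 + X + X\{b,c,d})) ⊢ ··d··> n1
  n1 = 0 + c.(0 + (rec X. d.(0 + c.(0 + X + X\{b,c,d}))) + (rec X. d.(0 + c.(0 + X + X\{b,c,d})))\{b,c,d}) ⊢ ··c··> n2
  n2 = 0 + (rec X. d.(0 + c.(0 + X + X\{b,c,d}))) + (rec X. d.(0 + c.(0 + X + X\{b,c,d})))\{b,c,d} ⊢ ··d··> n1
Partition-refinement fixed point:
  B0 = {m0, m2, n0, n2}
  B1 = {m1, n1}
m0 ∈ B0, n0 ∈ B0 → same block
Bisimilar ⇒ trace-equivalent.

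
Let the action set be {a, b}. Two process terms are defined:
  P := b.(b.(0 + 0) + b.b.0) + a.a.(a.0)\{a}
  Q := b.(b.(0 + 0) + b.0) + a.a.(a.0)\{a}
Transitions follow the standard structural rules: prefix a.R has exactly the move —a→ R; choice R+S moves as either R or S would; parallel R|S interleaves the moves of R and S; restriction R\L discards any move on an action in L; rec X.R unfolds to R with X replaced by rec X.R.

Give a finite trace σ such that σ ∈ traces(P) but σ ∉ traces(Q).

LTS(P): 7 reachable states
  p0 = b.(b.(0 + 0) + b.b.0) + a.a.(a.0)\{a} :: ··a··> p1, ··b··> p2
  p1 = a.(a.0)\{a} :: ··a··> p3
  p2 = b.(0 + 0) + b.b.0 :: ··b··> p4, ··b··> p5
  p3 = (a.0)\{a} :: ∅
  p4 = 0 + 0 :: ∅
  p5 = b.0 :: ··b··> p6
  p6 = 0 :: ∅
LTS(Q): 6 reachable states
  q0 = b.(b.(0 + 0) + b.0) + a.a.(a.0)\{a} :: ··a··> q1, ··b··> q2
  q1 = a.(a.0)\{a} :: ··a··> q3
  q2 = b.(0 + 0) + b.0 :: ··b··> q4, ··b··> q5
  q3 = (a.0)\{a} :: ∅
  q4 = 0 :: ∅
  q5 = 0 + 0 :: ∅
Trace ⟨bbb⟩ through P, begin at {p0}:
  after b @ step 1: {p2}
  after b @ step 2: {p4, p5}
  after b @ step 3: {p6}
  — P admits the full trace.
Trace ⟨bbb⟩ through Q, begin at {q0}:
  after b @ step 1: {q2}
  after b @ step 2: {q4, q5}
  after b @ step 3: ∅ (Q stuck)

bbb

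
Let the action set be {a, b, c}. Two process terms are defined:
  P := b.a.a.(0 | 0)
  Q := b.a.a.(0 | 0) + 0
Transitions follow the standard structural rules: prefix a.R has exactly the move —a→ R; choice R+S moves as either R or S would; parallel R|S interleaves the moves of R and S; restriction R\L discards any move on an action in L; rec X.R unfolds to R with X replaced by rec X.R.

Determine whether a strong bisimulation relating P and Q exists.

LTS(P): 4 reachable states
  u0 = b.a.a.(0 | 0) has moves ··b··> u1
  u1 = a.a.(0 | 0) has moves ··a··> u2
  u2 = a.(0 | 0) has moves ··a··> u3
  u3 = 0 | 0 has moves ·
LTS(Q): 4 reachable states
  v0 = b.a.a.(0 | 0) + 0 has moves ··b··> v1
  v1 = a.a.(0 | 0) has moves ··a··> v2
  v2 = a.(0 | 0) has moves ··a··> v3
  v3 = 0 | 0 has moves ·
Partition-refinement fixed point:
  B0 = {u0, v0}
  B1 = {u1, v1}
  B2 = {u2, v2}
  B3 = {u3, v3}
u0 ∈ B0, v0 ∈ B0 → same block

P ~ Q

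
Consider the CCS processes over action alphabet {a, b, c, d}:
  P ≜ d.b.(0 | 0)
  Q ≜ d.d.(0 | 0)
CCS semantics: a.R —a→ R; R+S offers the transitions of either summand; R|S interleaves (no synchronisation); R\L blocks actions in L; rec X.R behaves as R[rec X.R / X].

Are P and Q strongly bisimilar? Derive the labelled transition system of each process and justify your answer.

not bisimilar

Reachable graph of P (3 states):
  s0 = d.b.(0 | 0) ⊢ -d-> s1
  s1 = b.(0 | 0) ⊢ -b-> s2
  s2 = 0 | 0 ⊢ deadlocked
Reachable graph of Q (3 states):
  t0 = d.d.(0 | 0) ⊢ -d-> t1
  t1 = d.(0 | 0) ⊢ -d-> t2
  t2 = 0 | 0 ⊢ deadlocked
Partition-refinement fixed point:
  B0 = {s0}
  B1 = {s1}
  B2 = {s2, t2}
  B3 = {t0}
  B4 = {t1}
s0 ∈ B0, t0 ∈ B3 → different blocks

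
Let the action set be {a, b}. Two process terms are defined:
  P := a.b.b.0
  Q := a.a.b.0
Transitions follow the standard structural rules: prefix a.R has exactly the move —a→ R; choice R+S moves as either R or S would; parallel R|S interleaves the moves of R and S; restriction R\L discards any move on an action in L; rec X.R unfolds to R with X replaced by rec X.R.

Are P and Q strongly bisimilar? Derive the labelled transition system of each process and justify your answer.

Reachable graph of P (4 states):
  p0 = a.b.b.0 ⊢ —a→ p1
  p1 = b.b.0 ⊢ —b→ p2
  p2 = b.0 ⊢ —b→ p3
  p3 = 0 ⊢ ·
Reachable graph of Q (4 states):
  q0 = a.a.b.0 ⊢ —a→ q1
  q1 = a.b.0 ⊢ —a→ q2
  q2 = b.0 ⊢ —b→ q3
  q3 = 0 ⊢ ·
Partition-refinement fixed point:
  B0 = {p0}
  B1 = {p1}
  B2 = {p2, q2}
  B3 = {p3, q3}
  B4 = {q0}
  B5 = {q1}
p0 ∈ B0, q0 ∈ B4 → different blocks

not bisimilar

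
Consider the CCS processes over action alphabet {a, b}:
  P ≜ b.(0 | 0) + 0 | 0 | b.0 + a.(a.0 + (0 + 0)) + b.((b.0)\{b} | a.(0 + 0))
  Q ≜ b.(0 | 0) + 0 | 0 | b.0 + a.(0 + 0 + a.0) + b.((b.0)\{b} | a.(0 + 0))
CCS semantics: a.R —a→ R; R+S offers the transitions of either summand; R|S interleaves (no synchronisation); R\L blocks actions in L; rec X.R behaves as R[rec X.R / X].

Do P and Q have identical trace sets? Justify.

traces(P) = traces(Q)

P's transition system — 7 states:
  u0 = b.(0 | 0) + 0 | 0 | b.0 + a.(a.0 + (0 + 0)) + b.((b.0)\{b} | a.(0 + 0)) | ··a··> u1, ··b··> u2, ··b··> u3, ··b··> u4
  u1 = a.0 + (0 + 0) | ··a··> u5
  u2 = (b.0)\{b} | a.(0 + 0) | ··a··> u6
  u3 = 0 | 0 | deadlocked
  u4 = 0 | 0 | 0 | deadlocked
  u5 = 0 | deadlocked
  u6 = (b.0)\{b} | (0 + 0) | deadlocked
Q's transition system — 7 states:
  v0 = b.(0 | 0) + 0 | 0 | b.0 + a.(0 + 0 + a.0) + b.((b.0)\{b} | a.(0 + 0)) | ··a··> v1, ··b··> v2, ··b··> v3, ··b··> v4
  v1 = 0 + 0 + a.0 | ··a··> v5
  v2 = (b.0)\{b} | a.(0 + 0) | ··a··> v6
  v3 = 0 | 0 | deadlocked
  v4 = 0 | 0 | 0 | deadlocked
  v5 = 0 | deadlocked
  v6 = (b.0)\{b} | (0 + 0) | deadlocked
Bisimilarity quotient blocks:
  B0 = {u0, v0}
  B1 = {u1, u2, v1, v2}
  B2 = {u3, u4, u5, u6, v3, v4, v5, v6}
u0 ∈ B0, v0 ∈ B0 → same block
Bisimilar ⇒ trace-equivalent.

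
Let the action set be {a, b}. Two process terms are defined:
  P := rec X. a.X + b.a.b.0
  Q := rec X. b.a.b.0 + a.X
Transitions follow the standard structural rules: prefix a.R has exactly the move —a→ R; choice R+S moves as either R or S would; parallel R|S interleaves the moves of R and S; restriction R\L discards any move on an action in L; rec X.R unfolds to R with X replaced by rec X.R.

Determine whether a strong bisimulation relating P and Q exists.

Reachable graph of P (4 states):
  u0 = rec X. a.X + b.a.b.0 ⊢ --a--▸ u0, --b--▸ u1
  u1 = a.b.0 ⊢ --a--▸ u2
  u2 = b.0 ⊢ --b--▸ u3
  u3 = 0 ⊢ deadlocked
Reachable graph of Q (4 states):
  v0 = rec X. b.a.b.0 + a.X ⊢ --a--▸ v0, --b--▸ v1
  v1 = a.b.0 ⊢ --a--▸ v2
  v2 = b.0 ⊢ --b--▸ v3
  v3 = 0 ⊢ deadlocked
Partition-refinement fixed point:
  B0 = {u0, v0}
  B1 = {u1, v1}
  B2 = {u2, v2}
  B3 = {u3, v3}
u0 ∈ B0, v0 ∈ B0 → same block

bisimilar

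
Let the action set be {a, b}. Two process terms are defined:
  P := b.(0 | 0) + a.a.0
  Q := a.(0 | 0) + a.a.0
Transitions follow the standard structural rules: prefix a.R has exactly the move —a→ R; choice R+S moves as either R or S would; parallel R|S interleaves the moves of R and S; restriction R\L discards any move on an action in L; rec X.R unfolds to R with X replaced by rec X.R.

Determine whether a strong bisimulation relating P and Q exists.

LTS(P): 4 reachable states
  s0 = b.(0 | 0) + a.a.0 has moves —a→ s1, —b→ s2
  s1 = a.0 has moves —a→ s3
  s2 = 0 | 0 has moves ·
  s3 = 0 has moves ·
LTS(Q): 4 reachable states
  t0 = a.(0 | 0) + a.a.0 has moves —a→ t1, —a→ t2
  t1 = 0 | 0 has moves ·
  t2 = a.0 has moves —a→ t3
  t3 = 0 has moves ·
Partition-refinement fixed point:
  B0 = {s0}
  B1 = {s2, s3, t1, t3}
  B2 = {s1, t2}
  B3 = {t0}
s0 ∈ B0, t0 ∈ B3 → different blocks

not bisimilar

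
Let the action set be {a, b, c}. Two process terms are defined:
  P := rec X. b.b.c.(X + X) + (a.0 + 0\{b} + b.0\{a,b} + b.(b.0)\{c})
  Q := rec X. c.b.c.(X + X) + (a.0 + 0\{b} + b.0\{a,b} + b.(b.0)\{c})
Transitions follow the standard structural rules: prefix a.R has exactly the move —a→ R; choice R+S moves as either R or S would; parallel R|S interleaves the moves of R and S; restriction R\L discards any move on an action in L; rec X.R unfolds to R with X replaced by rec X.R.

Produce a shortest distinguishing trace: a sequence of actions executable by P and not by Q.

LTS(P): 8 reachable states
  m0 = rec X. b.b.c.(X + X) + (a.0 + 0\{b} + b.0\{a,b} + b.(b.0)\{c}) | --a--▸ m1, --b--▸ m2, --b--▸ m3, --b--▸ m4
  m1 = 0 | stopped
  m2 = (b.0)\{c} | --b--▸ m5
  m3 = 0\{a,b} | stopped
  m4 = b.c.((rec X. b.b.c.(X + X) + (a.0 + 0\{b} + b.0\{a,b} + b.(b.0)\{c})) + (rec X. b.b.c.(X + X) + (a.0 + 0\{b} + b.0\{a,b} + b.(b.0)\{c}))) | --b--▸ m6
  m5 = 0\{c} | stopped
  m6 = c.((rec X. b.b.c.(X + X) + (a.0 + 0\{b} + b.0\{a,b} + b.(b.0)\{c})) + (rec X. b.b.c.(X + X) + (a.0 + 0\{b} + b.0\{a,b} + b.(b.0)\{c}))) | --c--▸ m7
  m7 = (rec X. b.b.c.(X + X) + (a.0 + 0\{b} + b.0\{a,b} + b.(b.0)\{c})) + (rec X. b.b.c.(X + X) + (a.0 + 0\{b} + b.0\{a,b} + b.(b.0)\{c})) | --a--▸ m1, --b--▸ m2, --b--▸ m3, --b--▸ m4
LTS(Q): 8 reachable states
  n0 = rec X. c.b.c.(X + X) + (a.0 + 0\{b} + b.0\{a,b} + b.(b.0)\{c}) | --a--▸ n1, --b--▸ n2, --b--▸ n3, --c--▸ n4
  n1 = 0 | stopped
  n2 = (b.0)\{c} | --b--▸ n5
  n3 = 0\{a,b} | stopped
  n4 = b.c.((rec X. c.b.c.(X + X) + (a.0 + 0\{b} + b.0\{a,b} + b.(b.0)\{c})) + (rec X. c.b.c.(X + X) + (a.0 + 0\{b} + b.0\{a,b} + b.(b.0)\{c}))) | --b--▸ n6
  n5 = 0\{c} | stopped
  n6 = c.((rec X. c.b.c.(X + X) + (a.0 + 0\{b} + b.0\{a,b} + b.(b.0)\{c})) + (rec X. c.b.c.(X + X) + (a.0 + 0\{b} + b.0\{a,b} + b.(b.0)\{c}))) | --c--▸ n7
  n7 = (rec X. c.b.c.(X + X) + (a.0 + 0\{b} + b.0\{a,b} + b.(b.0)\{c})) + (rec X. c.b.c.(X + X) + (a.0 + 0\{b} + b.0\{a,b} + b.(b.0)\{c})) | --a--▸ n1, --b--▸ n2, --b--▸ n3, --c--▸ n4
Executing bbc from P (initial set {m0}):
  step 1 (b): {m2, m3, m4}
  step 2 (b): {m5, m6}
  step 3 (c): {m7}
  P completes σ.
Executing bbc from Q (initial set {n0}):
  step 1 (b): {n2, n3}
  step 2 (b): {n5}
  step 3 (c): no successor for Q

bbc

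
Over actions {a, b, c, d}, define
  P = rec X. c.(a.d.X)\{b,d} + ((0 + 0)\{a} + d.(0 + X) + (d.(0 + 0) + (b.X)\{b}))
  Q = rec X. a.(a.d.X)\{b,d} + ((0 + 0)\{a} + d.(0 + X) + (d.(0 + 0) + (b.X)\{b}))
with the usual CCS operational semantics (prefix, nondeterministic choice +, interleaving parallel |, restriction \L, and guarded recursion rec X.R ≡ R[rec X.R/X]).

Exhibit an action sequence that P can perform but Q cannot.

c

Reachable graph of P (5 states):
  u0 = rec X. c.(a.d.X)\{b,d} + ((0 + 0)\{a} + d.(0 + X) + (d.(0 + 0) + (b.X)\{b})) :: —c→ u1, —d→ u2, —d→ u3
  u1 = (a.d.(rec X. c.(a.d.X)\{b,d} + ((0 + 0)\{a} + d.(0 + X) + (d.(0 + 0) + (b.X)\{b}))))\{b,d} :: —a→ u4
  u2 = 0 + (rec X. c.(a.d.X)\{b,d} + ((0 + 0)\{a} + d.(0 + X) + (d.(0 + 0) + (b.X)\{b}))) :: —c→ u1, —d→ u2, —d→ u3
  u3 = 0 + 0 :: ∅
  u4 = (d.(rec X. c.(a.d.X)\{b,d} + ((0 + 0)\{a} + d.(0 + X) + (d.(0 + 0) + (b.X)\{b}))))\{b,d} :: ∅
Reachable graph of Q (5 states):
  v0 = rec X. a.(a.d.X)\{b,d} + ((0 + 0)\{a} + d.(0 + X) + (d.(0 + 0) + (b.X)\{b})) :: —a→ v1, —d→ v2, —d→ v3
  v1 = (a.d.(rec X. a.(a.d.X)\{b,d} + ((0 + 0)\{a} + d.(0 + X) + (d.(0 + 0) + (b.X)\{b}))))\{b,d} :: —a→ v4
  v2 = 0 + (rec X. a.(a.d.X)\{b,d} + ((0 + 0)\{a} + d.(0 + X) + (d.(0 + 0) + (b.X)\{b}))) :: —a→ v1, —d→ v2, —d→ v3
  v3 = 0 + 0 :: ∅
  v4 = (d.(rec X. a.(a.d.X)\{b,d} + ((0 + 0)\{a} + d.(0 + X) + (d.(0 + 0) + (b.X)\{b}))))\{b,d} :: ∅
Executing c from P (initial set {u0}):
  [1] c ⇒ {u1}
  ✓ P
Executing c from Q (initial set {v0}):
  [1] c ⇒ ∅ (Q stuck)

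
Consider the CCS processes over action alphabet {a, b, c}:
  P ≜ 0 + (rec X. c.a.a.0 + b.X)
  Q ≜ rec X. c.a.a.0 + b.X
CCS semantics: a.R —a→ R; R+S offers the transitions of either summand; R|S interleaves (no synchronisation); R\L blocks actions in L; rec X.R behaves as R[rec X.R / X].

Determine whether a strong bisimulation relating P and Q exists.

LTS(P): 5 reachable states
  u0 = 0 + (rec X. c.a.a.0 + b.X) has moves =b=> u1, =c=> u2
  u1 = rec X. c.a.a.0 + b.X has moves =b=> u1, =c=> u2
  u2 = a.a.0 has moves =a=> u3
  u3 = a.0 has moves =a=> u4
  u4 = 0 has moves (no moves)
LTS(Q): 4 reachable states
  v0 = rec X. c.a.a.0 + b.X has moves =b=> v0, =c=> v1
  v1 = a.a.0 has moves =a=> v2
  v2 = a.0 has moves =a=> v3
  v3 = 0 has moves (no moves)
Coarsest stable partition (strong bisimilarity classes):
  B0 = {u0, u1, v0}
  B1 = {u2, v1}
  B2 = {u3, v2}
  B3 = {u4, v3}
u0 ∈ B0, v0 ∈ B0 → same block

P ~ Q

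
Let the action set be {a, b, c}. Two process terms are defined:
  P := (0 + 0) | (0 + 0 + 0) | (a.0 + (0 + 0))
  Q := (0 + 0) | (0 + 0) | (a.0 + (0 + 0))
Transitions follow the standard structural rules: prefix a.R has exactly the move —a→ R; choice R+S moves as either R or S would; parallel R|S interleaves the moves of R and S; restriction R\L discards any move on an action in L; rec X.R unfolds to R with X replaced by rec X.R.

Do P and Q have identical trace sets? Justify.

trace-equivalent

P's transition system — 2 states:
  s0 = (0 + 0) | (0 + 0 + 0) | (a.0 + (0 + 0)) → =a=> s1
  s1 = (0 + 0) | (0 + 0 + 0) | 0 → stopped
Q's transition system — 2 states:
  t0 = (0 + 0) | (0 + 0) | (a.0 + (0 + 0)) → =a=> t1
  t1 = (0 + 0) | (0 + 0) | 0 → stopped
Bisimilarity quotient blocks:
  B0 = {s0, t0}
  B1 = {s1, t1}
s0 ∈ B0, t0 ∈ B0 → same block
Bisimilar ⇒ trace-equivalent.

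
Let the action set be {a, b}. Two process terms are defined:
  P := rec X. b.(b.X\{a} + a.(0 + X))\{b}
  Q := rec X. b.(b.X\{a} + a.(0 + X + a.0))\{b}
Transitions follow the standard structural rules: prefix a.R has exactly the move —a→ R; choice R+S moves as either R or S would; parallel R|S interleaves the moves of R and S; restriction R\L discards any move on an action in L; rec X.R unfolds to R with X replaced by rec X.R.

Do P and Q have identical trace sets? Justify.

Reachable graph of P (3 states):
  u0 = rec X. b.(b.X\{a} + a.(0 + X))\{b} → =b=> u1
  u1 = (b.(rec X. b.(b.X\{a} + a.(0 + X))\{b})\{a} + a.(0 + (rec X. b.(b.X\{a} + a.(0 + X))\{b})))\{b} → =a=> u2
  u2 = (0 + (rec X. b.(b.X\{a} + a.(0 + X))\{b}))\{b} → deadlocked
Reachable graph of Q (4 states):
  v0 = rec X. b.(b.X\{a} + a.(0 + X + a.0))\{b} → =b=> v1
  v1 = (b.(rec X. b.(b.X\{a} + a.(0 + X + a.0))\{b})\{a} + a.(0 + (rec X. b.(b.X\{a} + a.(0 + X + a.0))\{b}) + a.0))\{b} → =a=> v2
  v2 = (0 + (rec X. b.(b.X\{a} + a.(0 + X + a.0))\{b}) + a.0)\{b} → =a=> v3
  v3 = 0\{b} → deadlocked
Run σ = ⟨baa⟩ on Q: start {v0}
  after b @ step 1: {v1}
  after a @ step 2: {v2}
  after a @ step 3: {v3}
  ✓ Q
Run σ = ⟨baa⟩ on P: start {u0}
  after b @ step 1: {u1}
  after a @ step 2: {u2}
  after a @ step 3: ∅  — P cannot continue

trace-distinct — witness ⟨baa⟩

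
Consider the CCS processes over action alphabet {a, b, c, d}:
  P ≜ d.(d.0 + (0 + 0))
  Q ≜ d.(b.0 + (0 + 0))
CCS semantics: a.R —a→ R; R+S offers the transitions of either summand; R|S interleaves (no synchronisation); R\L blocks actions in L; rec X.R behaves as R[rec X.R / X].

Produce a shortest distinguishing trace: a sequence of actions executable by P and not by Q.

dd

Reachable graph of P (3 states):
  u0 = d.(d.0 + (0 + 0)) has moves -d-> u1
  u1 = d.0 + (0 + 0) has moves -d-> u2
  u2 = 0 has moves (no moves)
Reachable graph of Q (3 states):
  v0 = d.(b.0 + (0 + 0)) has moves -d-> v1
  v1 = b.0 + (0 + 0) has moves -b-> v2
  v2 = 0 has moves (no moves)
Trace ⟨dd⟩ through P, begin at {u0}:
  after d @ step 1: {u1}
  after d @ step 2: {u2}
  ✓ P
Trace ⟨dd⟩ through Q, begin at {v0}:
  after d @ step 1: {v1}
  after d @ step 2: ∅ (Q stuck)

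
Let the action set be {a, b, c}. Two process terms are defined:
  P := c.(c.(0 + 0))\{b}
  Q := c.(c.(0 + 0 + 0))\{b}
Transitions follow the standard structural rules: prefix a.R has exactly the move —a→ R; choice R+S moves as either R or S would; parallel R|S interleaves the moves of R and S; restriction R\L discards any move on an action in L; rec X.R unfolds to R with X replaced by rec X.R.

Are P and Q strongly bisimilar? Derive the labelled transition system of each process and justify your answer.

bisimilar

Reachable graph of P (3 states):
  s0 = c.(c.(0 + 0))\{b} :: —c→ s1
  s1 = (c.(0 + 0))\{b} :: —c→ s2
  s2 = (0 + 0)\{b} :: ∅
Reachable graph of Q (3 states):
  t0 = c.(c.(0 + 0 + 0))\{b} :: —c→ t1
  t1 = (c.(0 + 0 + 0))\{b} :: —c→ t2
  t2 = (0 + 0 + 0)\{b} :: ∅
Partition-refinement fixed point:
  B0 = {s0, t0}
  B1 = {s1, t1}
  B2 = {s2, t2}
s0 ∈ B0, t0 ∈ B0 → same block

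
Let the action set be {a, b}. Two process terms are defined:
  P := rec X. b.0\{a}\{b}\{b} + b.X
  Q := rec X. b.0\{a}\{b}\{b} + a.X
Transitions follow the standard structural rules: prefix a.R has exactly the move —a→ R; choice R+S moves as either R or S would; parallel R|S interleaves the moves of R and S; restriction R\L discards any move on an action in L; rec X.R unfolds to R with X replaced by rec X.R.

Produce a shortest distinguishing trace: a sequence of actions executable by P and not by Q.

P's transition system — 2 states:
  m0 = rec X. b.0\{a}\{b}\{b} + b.X has moves =b=> m0, =b=> m1
  m1 = 0\{a}\{b}\{b} has moves ·
Q's transition system — 2 states:
  n0 = rec X. b.0\{a}\{b}\{b} + a.X has moves =a=> n0, =b=> n1
  n1 = 0\{a}\{b}\{b} has moves ·
Executing bb from P (initial set {m0}):
  [1] b ⇒ {m0, m1}
  [2] b ⇒ {m0, m1}
  ✓ P
Executing bb from Q (initial set {n0}):
  [1] b ⇒ {n1}
  [2] b ⇒ no successor for Q

bb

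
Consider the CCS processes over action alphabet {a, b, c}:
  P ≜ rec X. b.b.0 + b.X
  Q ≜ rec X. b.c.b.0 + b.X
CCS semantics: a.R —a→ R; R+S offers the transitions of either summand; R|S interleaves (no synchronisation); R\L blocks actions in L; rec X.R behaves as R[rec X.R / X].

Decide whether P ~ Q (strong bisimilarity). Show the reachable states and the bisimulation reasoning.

not bisimilar

LTS(P): 3 reachable states
  s0 = rec X. b.b.0 + b.X :: =b=> s0, =b=> s1
  s1 = b.0 :: =b=> s2
  s2 = 0 :: ∅
LTS(Q): 4 reachable states
  t0 = rec X. b.c.b.0 + b.X :: =b=> t0, =b=> t1
  t1 = c.b.0 :: =c=> t2
  t2 = b.0 :: =b=> t3
  t3 = 0 :: ∅
Coarsest stable partition (strong bisimilarity classes):
  B0 = {s0}
  B1 = {s1, t2}
  B2 = {s2, t3}
  B3 = {t0}
  B4 = {t1}
s0 ∈ B0, t0 ∈ B3 → different blocks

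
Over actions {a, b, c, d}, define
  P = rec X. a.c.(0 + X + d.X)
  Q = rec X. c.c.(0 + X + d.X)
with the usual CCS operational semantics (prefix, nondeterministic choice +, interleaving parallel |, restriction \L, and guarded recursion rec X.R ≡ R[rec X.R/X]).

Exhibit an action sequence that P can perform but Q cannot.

P's transition system — 3 states:
  p0 = rec X. a.c.(0 + X + d.X) has moves ··a··> p1
  p1 = c.(0 + (rec X. a.c.(0 + X + d.X)) + d.(rec X. a.c.(0 + X + d.X))) has moves ··c··> p2
  p2 = 0 + (rec X. a.c.(0 + X + d.X)) + d.(rec X. a.c.(0 + X + d.X)) has moves ··a··> p1, ··d··> p0
Q's transition system — 3 states:
  q0 = rec X. c.c.(0 + X + d.X) has moves ··c··> q1
  q1 = c.(0 + (rec X. c.c.(0 + X + d.X)) + d.(rec X. c.c.(0 + X + d.X))) has moves ··c··> q2
  q2 = 0 + (rec X. c.c.(0 + X + d.X)) + d.(rec X. c.c.(0 + X + d.X)) has moves ··c··> q1, ··d··> q0
Trace ⟨a⟩ through P, begin at {p0}:
  after a @ step 1: {p1}
  — P admits the full trace.
Trace ⟨a⟩ through Q, begin at {q0}:
  after a @ step 1: ∅  — Q cannot continue

a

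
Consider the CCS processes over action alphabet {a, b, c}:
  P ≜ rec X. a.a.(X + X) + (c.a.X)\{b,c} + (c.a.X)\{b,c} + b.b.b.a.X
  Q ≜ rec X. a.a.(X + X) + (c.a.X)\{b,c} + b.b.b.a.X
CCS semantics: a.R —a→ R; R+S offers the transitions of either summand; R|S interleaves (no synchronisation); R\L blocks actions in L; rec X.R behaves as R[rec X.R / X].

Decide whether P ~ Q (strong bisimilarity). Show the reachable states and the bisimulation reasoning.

Reachable graph of P (6 states):
  m0 = rec X. a.a.(X + X) + (c.a.X)\{b,c} + (c.a.X)\{b,c} + b.b.b.a.X has moves ··a··> m1, ··b··> m2
  m1 = a.((rec X. a.a.(X + X) + (c.a.X)\{b,c} + (c.a.X)\{b,c} + b.b.b.a.X) + (rec X. a.a.(X + X) + (c.a.X)\{b,c} + (c.a.X)\{b,c} + b.b.b.a.X)) has moves ··a··> m3
  m2 = b.b.a.(rec X. a.a.(X + X) + (c.a.X)\{b,c} + (c.a.X)\{b,c} + b.b.b.a.X) has moves ··b··> m4
  m3 = (rec X. a.a.(X + X) + (c.a.X)\{b,c} + (c.a.X)\{b,c} + b.b.b.a.X) + (rec X. a.a.(X + X) + (c.a.X)\{b,c} + (c.a.X)\{b,c} + b.b.b.a.X) has moves ··a··> m1, ··b··> m2
  m4 = b.a.(rec X. a.a.(X + X) + (c.a.X)\{b,c} + (c.a.X)\{b,c} + b.b.b.a.X) has moves ··b··> m5
  m5 = a.(rec X. a.a.(X + X) + (c.a.X)\{b,c} + (c.a.X)\{b,c} + b.b.b.a.X) has moves ··a··> m0
Reachable graph of Q (6 states):
  n0 = rec X. a.a.(X + X) + (c.a.X)\{b,c} + b.b.b.a.X has moves ··a··> n1, ··b··> n2
  n1 = a.((rec X. a.a.(X + X) + (c.a.X)\{b,c} + b.b.b.a.X) + (rec X. a.a.(X + X) + (c.a.X)\{b,c} + b.b.b.a.X)) has moves ··a··> n3
  n2 = b.b.a.(rec X. a.a.(X + X) + (c.a.X)\{b,c} + b.b.b.a.X) has moves ··b··> n4
  n3 = (rec X. a.a.(X + X) + (c.a.X)\{b,c} + b.b.b.a.X) + (rec X. a.a.(X + X) + (c.a.X)\{b,c} + b.b.b.a.X) has moves ··a··> n1, ··b··> n2
  n4 = b.a.(rec X. a.a.(X + X) + (c.a.X)\{b,c} + b.b.b.a.X) has moves ··b··> n5
  n5 = a.(rec X. a.a.(X + X) + (c.a.X)\{b,c} + b.b.b.a.X) has moves ··a··> n0
Coarsest stable partition (strong bisimilarity classes):
  B0 = {m0, m3, n0, n3}
  B1 = {m1, m5, n1, n5}
  B2 = {m2, n2}
  B3 = {m4, n4}
m0 ∈ B0, n0 ∈ B0 → same block

P ~ Q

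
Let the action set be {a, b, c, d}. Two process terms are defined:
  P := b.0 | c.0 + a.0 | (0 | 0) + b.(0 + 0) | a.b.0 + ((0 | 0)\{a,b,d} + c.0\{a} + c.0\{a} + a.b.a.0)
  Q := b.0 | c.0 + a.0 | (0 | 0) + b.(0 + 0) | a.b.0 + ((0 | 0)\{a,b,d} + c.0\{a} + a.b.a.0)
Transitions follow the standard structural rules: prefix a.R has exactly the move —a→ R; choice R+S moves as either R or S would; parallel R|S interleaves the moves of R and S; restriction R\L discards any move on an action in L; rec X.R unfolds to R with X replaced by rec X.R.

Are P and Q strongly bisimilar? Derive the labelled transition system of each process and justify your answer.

Reachable graph of P (14 states):
  s0 = b.0 | c.0 + a.0 | (0 | 0) + b.(0 + 0) | a.b.0 + ((0 | 0)\{a,b,d} + c.0\{a} + c.0\{a} + a.b.a.0) | --a--▸ s1, --a--▸ s2, --a--▸ s3, --b--▸ s4, --b--▸ s5, --c--▸ s6, --c--▸ s7
  s1 = 0 | (0 | 0) | (no moves)
  s2 = b.(0 + 0) | b.0 | --b--▸ s8, --b--▸ s9
  s3 = b.a.0 | --b--▸ s10
  s4 = (0 + 0) | a.b.0 | --a--▸ s8
  s5 = 0 | c.0 | --c--▸ s11
  s6 = 0\{a} | (no moves)
  s7 = b.0 | 0 | --b--▸ s11
  s8 = (0 + 0) | b.0 | --b--▸ s12
  s9 = b.(0 + 0) | 0 | --b--▸ s12
  s10 = a.0 | --a--▸ s13
  s11 = 0 | 0 | (no moves)
  s12 = (0 + 0) | 0 | (no moves)
  s13 = 0 | (no moves)
Reachable graph of Q (14 states):
  t0 = b.0 | c.0 + a.0 | (0 | 0) + b.(0 + 0) | a.b.0 + ((0 | 0)\{a,b,d} + c.0\{a} + a.b.a.0) | --a--▸ t1, --a--▸ t2, --a--▸ t3, --b--▸ t4, --b--▸ t5, --c--▸ t6, --c--▸ t7
  t1 = 0 | (0 | 0) | (no moves)
  t2 = b.(0 + 0) | b.0 | --b--▸ t8, --b--▸ t9
  t3 = b.a.0 | --b--▸ t10
  t4 = (0 + 0) | a.b.0 | --a--▸ t8
  t5 = 0 | c.0 | --c--▸ t11
  t6 = 0\{a} | (no moves)
  t7 = b.0 | 0 | --b--▸ t11
  t8 = (0 + 0) | b.0 | --b--▸ t12
  t9 = b.(0 + 0) | 0 | --b--▸ t12
  t10 = a.0 | --a--▸ t13
  t11 = 0 | 0 | (no moves)
  t12 = (0 + 0) | 0 | (no moves)
  t13 = 0 | (no moves)
Bisimilarity quotient blocks:
  B0 = {s0, t0}
  B1 = {s1, s11, s12, s13, s6, t1, t11, t12, t13, t6}
  B2 = {s5, t5}
  B3 = {s7, s8, s9, t7, t8, t9}
  B4 = {s3, t3}
  B5 = {s10, t10}
  B6 = {s2, t2}
  B7 = {s4, t4}
s0 ∈ B0, t0 ∈ B0 → same block

bisimilar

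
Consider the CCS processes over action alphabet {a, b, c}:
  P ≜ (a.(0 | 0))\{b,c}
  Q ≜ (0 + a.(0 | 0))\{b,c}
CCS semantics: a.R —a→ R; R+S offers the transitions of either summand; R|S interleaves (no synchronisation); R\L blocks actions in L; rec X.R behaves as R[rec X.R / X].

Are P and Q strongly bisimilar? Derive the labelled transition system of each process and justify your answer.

LTS(P): 2 reachable states
  m0 = (a.(0 | 0))\{b,c} | =a=> m1
  m1 = (0 | 0)\{b,c} | ·
LTS(Q): 2 reachable states
  n0 = (0 + a.(0 | 0))\{b,c} | =a=> n1
  n1 = (0 | 0)\{b,c} | ·
Partition-refinement fixed point:
  B0 = {m0, n0}
  B1 = {m1, n1}
m0 ∈ B0, n0 ∈ B0 → same block

YES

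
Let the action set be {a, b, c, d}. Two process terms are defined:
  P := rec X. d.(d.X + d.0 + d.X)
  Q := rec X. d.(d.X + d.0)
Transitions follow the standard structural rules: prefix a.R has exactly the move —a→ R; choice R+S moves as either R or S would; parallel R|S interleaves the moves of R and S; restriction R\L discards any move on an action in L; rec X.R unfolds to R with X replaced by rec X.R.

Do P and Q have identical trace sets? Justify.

P's transition system — 3 states:
  s0 = rec X. d.(d.X + d.0 + d.X) → -d-> s1
  s1 = d.(rec X. d.(d.X + d.0 + d.X)) + d.0 + d.(rec X. d.(d.X + d.0 + d.X)) → -d-> s0, -d-> s2
  s2 = 0 → ·
Q's transition system — 3 states:
  t0 = rec X. d.(d.X + d.0) → -d-> t1
  t1 = d.(rec X. d.(d.X + d.0)) + d.0 → -d-> t0, -d-> t2
  t2 = 0 → ·
Bisimilarity quotient blocks:
  B0 = {s0, t0}
  B1 = {s1, t1}
  B2 = {s2, t2}
s0 ∈ B0, t0 ∈ B0 → same block
Bisimilar ⇒ trace-equivalent.

YES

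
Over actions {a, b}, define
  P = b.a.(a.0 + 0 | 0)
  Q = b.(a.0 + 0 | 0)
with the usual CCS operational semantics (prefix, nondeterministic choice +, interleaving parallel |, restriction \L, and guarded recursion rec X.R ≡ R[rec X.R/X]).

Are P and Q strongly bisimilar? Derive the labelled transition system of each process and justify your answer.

P ≁ Q

LTS(P): 4 reachable states
  m0 = b.a.(a.0 + 0 | 0) has moves --b--▸ m1
  m1 = a.(a.0 + 0 | 0) has moves --a--▸ m2
  m2 = a.0 + 0 | 0 has moves --a--▸ m3
  m3 = 0 has moves ∅
LTS(Q): 3 reachable states
  n0 = b.(a.0 + 0 | 0) has moves --b--▸ n1
  n1 = a.0 + 0 | 0 has moves --a--▸ n2
  n2 = 0 has moves ∅
Bisimilarity quotient blocks:
  B0 = {m0}
  B1 = {m1}
  B2 = {m2, n1}
  B3 = {m3, n2}
  B4 = {n0}
m0 ∈ B0, n0 ∈ B4 → different blocks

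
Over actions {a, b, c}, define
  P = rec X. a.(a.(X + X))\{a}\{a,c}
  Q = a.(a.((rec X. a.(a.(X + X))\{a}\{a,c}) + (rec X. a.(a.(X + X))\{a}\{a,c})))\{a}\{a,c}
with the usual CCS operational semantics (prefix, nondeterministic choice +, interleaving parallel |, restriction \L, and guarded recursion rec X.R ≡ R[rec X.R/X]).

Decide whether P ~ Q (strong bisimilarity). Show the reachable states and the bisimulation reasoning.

bisimilar

P's transition system — 2 states:
  u0 = rec X. a.(a.(X + X))\{a}\{a,c} → =a=> u1
  u1 = (a.((rec X. a.(a.(X + X))\{a}\{a,c}) + (rec X. a.(a.(X + X))\{a}\{a,c})))\{a}\{a,c} → ∅
Q's transition system — 2 states:
  v0 = a.(a.((rec X. a.(a.(X + X))\{a}\{a,c}) + (rec X. a.(a.(X + X))\{a}\{a,c})))\{a}\{a,c} → =a=> v1
  v1 = (a.((rec X. a.(a.(X + X))\{a}\{a,c}) + (rec X. a.(a.(X + X))\{a}\{a,c})))\{a}\{a,c} → ∅
Coarsest stable partition (strong bisimilarity classes):
  B0 = {u0, v0}
  B1 = {u1, v1}
u0 ∈ B0, v0 ∈ B0 → same block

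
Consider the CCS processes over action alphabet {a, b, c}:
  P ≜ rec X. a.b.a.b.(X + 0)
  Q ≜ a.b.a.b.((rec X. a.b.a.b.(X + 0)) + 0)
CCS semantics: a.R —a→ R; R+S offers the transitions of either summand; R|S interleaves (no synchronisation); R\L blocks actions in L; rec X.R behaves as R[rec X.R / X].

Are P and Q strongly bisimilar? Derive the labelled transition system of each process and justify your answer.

bisimilar

LTS(P): 5 reachable states
  s0 = rec X. a.b.a.b.(X + 0) has moves --a--▸ s1
  s1 = b.a.b.((rec X. a.b.a.b.(X + 0)) + 0) has moves --b--▸ s2
  s2 = a.b.((rec X. a.b.a.b.(X + 0)) + 0) has moves --a--▸ s3
  s3 = b.((rec X. a.b.a.b.(X + 0)) + 0) has moves --b--▸ s4
  s4 = (rec X. a.b.a.b.(X + 0)) + 0 has moves --a--▸ s1
LTS(Q): 5 reachable states
  t0 = a.b.a.b.((rec X. a.b.a.b.(X + 0)) + 0) has moves --a--▸ t1
  t1 = b.a.b.((rec X. a.b.a.b.(X + 0)) + 0) has moves --b--▸ t2
  t2 = a.b.((rec X. a.b.a.b.(X + 0)) + 0) has moves --a--▸ t3
  t3 = b.((rec X. a.b.a.b.(X + 0)) + 0) has moves --b--▸ t4
  t4 = (rec X. a.b.a.b.(X + 0)) + 0 has moves --a--▸ t1
Partition-refinement fixed point:
  B0 = {s0, s2, s4, t0, t2, t4}
  B1 = {s1, s3, t1, t3}
s0 ∈ B0, t0 ∈ B0 → same block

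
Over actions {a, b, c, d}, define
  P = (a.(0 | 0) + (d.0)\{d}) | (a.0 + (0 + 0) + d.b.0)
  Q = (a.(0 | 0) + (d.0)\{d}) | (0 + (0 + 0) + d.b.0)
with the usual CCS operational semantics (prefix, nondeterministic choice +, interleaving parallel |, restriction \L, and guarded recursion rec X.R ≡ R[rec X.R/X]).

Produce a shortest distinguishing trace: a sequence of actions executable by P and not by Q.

aa

LTS(P): 6 reachable states
  u0 = (a.(0 | 0) + (d.0)\{d}) | (a.0 + (0 + 0) + d.b.0) :: --a--▸ u1, --a--▸ u2, --d--▸ u3
  u1 = (a.(0 | 0) + (d.0)\{d}) | 0 :: --a--▸ u4
  u2 = 0 | 0 | (a.0 + (0 + 0) + d.b.0) :: --a--▸ u4, --d--▸ u5
  u3 = (a.(0 | 0) + (d.0)\{d}) | b.0 :: --a--▸ u5, --b--▸ u1
  u4 = 0 | 0 | 0 :: deadlocked
  u5 = 0 | 0 | b.0 :: --b--▸ u4
LTS(Q): 6 reachable states
  v0 = (a.(0 | 0) + (d.0)\{d}) | (0 + (0 + 0) + d.b.0) :: --a--▸ v1, --d--▸ v2
  v1 = 0 | 0 | (0 + (0 + 0) + d.b.0) :: --d--▸ v3
  v2 = (a.(0 | 0) + (d.0)\{d}) | b.0 :: --a--▸ v3, --b--▸ v4
  v3 = 0 | 0 | b.0 :: --b--▸ v5
  v4 = (a.(0 | 0) + (d.0)\{d}) | 0 :: --a--▸ v5
  v5 = 0 | 0 | 0 :: deadlocked
Trace ⟨aa⟩ through P, begin at {u0}:
  [1] a ⇒ {u1, u2}
  [2] a ⇒ {u4}
  — P admits the full trace.
Trace ⟨aa⟩ through Q, begin at {v0}:
  [1] a ⇒ {v1}
  [2] a ⇒ ∅  — Q cannot continue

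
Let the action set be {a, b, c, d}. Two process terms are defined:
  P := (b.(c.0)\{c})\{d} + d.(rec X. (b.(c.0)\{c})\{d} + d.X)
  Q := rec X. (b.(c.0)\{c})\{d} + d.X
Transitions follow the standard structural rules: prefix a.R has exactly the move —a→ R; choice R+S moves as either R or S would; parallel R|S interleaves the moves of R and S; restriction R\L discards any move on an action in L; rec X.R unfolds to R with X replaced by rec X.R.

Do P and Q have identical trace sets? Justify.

trace-equivalent

Reachable graph of P (3 states):
  u0 = (b.(c.0)\{c})\{d} + d.(rec X. (b.(c.0)\{c})\{d} + d.X) has moves -b-> u1, -d-> u2
  u1 = (c.0)\{c}\{d} has moves stopped
  u2 = rec X. (b.(c.0)\{c})\{d} + d.X has moves -b-> u1, -d-> u2
Reachable graph of Q (2 states):
  v0 = rec X. (b.(c.0)\{c})\{d} + d.X has moves -b-> v1, -d-> v0
  v1 = (c.0)\{c}\{d} has moves stopped
Partition-refinement fixed point:
  B0 = {u0, u2, v0}
  B1 = {u1, v1}
u0 ∈ B0, v0 ∈ B0 → same block
Bisimilar ⇒ trace-equivalent.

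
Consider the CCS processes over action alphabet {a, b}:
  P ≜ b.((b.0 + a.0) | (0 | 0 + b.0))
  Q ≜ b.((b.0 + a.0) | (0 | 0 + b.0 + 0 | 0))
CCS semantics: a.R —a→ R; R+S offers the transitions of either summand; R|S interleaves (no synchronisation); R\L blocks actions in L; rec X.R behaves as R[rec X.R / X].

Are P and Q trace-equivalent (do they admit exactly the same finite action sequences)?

YES

P's transition system — 5 states:
  p0 = b.((b.0 + a.0) | (0 | 0 + b.0)) has moves --b--▸ p1
  p1 = (b.0 + a.0) | (0 | 0 + b.0) has moves --a--▸ p2, --b--▸ p2, --b--▸ p3
  p2 = 0 | (0 | 0 + b.0) has moves --b--▸ p4
  p3 = (b.0 + a.0) | 0 has moves --a--▸ p4, --b--▸ p4
  p4 = 0 | 0 has moves stopped
Q's transition system — 5 states:
  q0 = b.((b.0 + a.0) | (0 | 0 + b.0 + 0 | 0)) has moves --b--▸ q1
  q1 = (b.0 + a.0) | (0 | 0 + b.0 + 0 | 0) has moves --a--▸ q2, --b--▸ q2, --b--▸ q3
  q2 = 0 | (0 | 0 + b.0 + 0 | 0) has moves --b--▸ q4
  q3 = (b.0 + a.0) | 0 has moves --a--▸ q4, --b--▸ q4
  q4 = 0 | 0 has moves stopped
Partition-refinement fixed point:
  B0 = {p0, q0}
  B1 = {p1, q1}
  B2 = {p2, q2}
  B3 = {p4, q4}
  B4 = {p3, q3}
p0 ∈ B0, q0 ∈ B0 → same block
Bisimilar ⇒ trace-equivalent.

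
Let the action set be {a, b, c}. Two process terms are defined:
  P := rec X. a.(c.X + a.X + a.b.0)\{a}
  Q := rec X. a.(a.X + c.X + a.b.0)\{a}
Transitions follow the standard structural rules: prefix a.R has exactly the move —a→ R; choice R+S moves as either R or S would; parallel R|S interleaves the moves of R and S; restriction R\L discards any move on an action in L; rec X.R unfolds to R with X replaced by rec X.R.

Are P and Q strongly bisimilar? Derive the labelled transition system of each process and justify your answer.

bisimilar

P's transition system — 3 states:
  p0 = rec X. a.(c.X + a.X + a.b.0)\{a} → -a-> p1
  p1 = (c.(rec X. a.(c.X + a.X + a.b.0)\{a}) + a.(rec X. a.(c.X + a.X + a.b.0)\{a}) + a.b.0)\{a} → -c-> p2
  p2 = (rec X. a.(c.X + a.X + a.b.0)\{a})\{a} → ∅
Q's transition system — 3 states:
  q0 = rec X. a.(a.X + c.X + a.b.0)\{a} → -a-> q1
  q1 = (a.(rec X. a.(a.X + c.X + a.b.0)\{a}) + c.(rec X. a.(a.X + c.X + a.b.0)\{a}) + a.b.0)\{a} → -c-> q2
  q2 = (rec X. a.(a.X + c.X + a.b.0)\{a})\{a} → ∅
Coarsest stable partition (strong bisimilarity classes):
  B0 = {p0, q0}
  B1 = {p1, q1}
  B2 = {p2, q2}
p0 ∈ B0, q0 ∈ B0 → same block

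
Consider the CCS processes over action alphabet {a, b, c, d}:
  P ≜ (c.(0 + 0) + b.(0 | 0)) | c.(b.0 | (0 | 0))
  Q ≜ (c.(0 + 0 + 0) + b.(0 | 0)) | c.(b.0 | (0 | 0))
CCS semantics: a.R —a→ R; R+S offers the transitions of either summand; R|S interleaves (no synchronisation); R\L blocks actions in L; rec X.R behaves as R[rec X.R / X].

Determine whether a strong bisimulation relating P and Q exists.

LTS(P): 9 reachable states
  u0 = (c.(0 + 0) + b.(0 | 0)) | c.(b.0 | (0 | 0)) has moves ··b··> u1, ··c··> u2, ··c··> u3
  u1 = 0 | 0 | c.(b.0 | (0 | 0)) has moves ··c··> u4
  u2 = (0 + 0) | c.(b.0 | (0 | 0)) has moves ··c··> u5
  u3 = (c.(0 + 0) + b.(0 | 0)) | (b.0 | (0 | 0)) has moves ··b··> u4, ··b··> u6, ··c··> u5
  u4 = 0 | 0 | (b.0 | (0 | 0)) has moves ··b··> u7
  u5 = (0 + 0) | (b.0 | (0 | 0)) has moves ··b··> u8
  u6 = (c.(0 + 0) + b.(0 | 0)) | (0 | (0 | 0)) has moves ··b··> u7, ··c··> u8
  u7 = 0 | 0 | (0 | (0 | 0)) has moves (no moves)
  u8 = (0 + 0) | (0 | (0 | 0)) has moves (no moves)
LTS(Q): 9 reachable states
  v0 = (c.(0 + 0 + 0) + b.(0 | 0)) | c.(b.0 | (0 | 0)) has moves ··b··> v1, ··c··> v2, ··c··> v3
  v1 = 0 | 0 | c.(b.0 | (0 | 0)) has moves ··c··> v4
  v2 = (0 + 0 + 0) | c.(b.0 | (0 | 0)) has moves ··c··> v5
  v3 = (c.(0 + 0 + 0) + b.(0 | 0)) | (b.0 | (0 | 0)) has moves ··b··> v4, ··b··> v6, ··c··> v5
  v4 = 0 | 0 | (b.0 | (0 | 0)) has moves ··b··> v7
  v5 = (0 + 0 + 0) | (b.0 | (0 | 0)) has moves ··b··> v8
  v6 = (c.(0 + 0 + 0) + b.(0 | 0)) | (0 | (0 | 0)) has moves ··b··> v7, ··c··> v8
  v7 = 0 | 0 | (0 | (0 | 0)) has moves (no moves)
  v8 = (0 + 0 + 0) | (0 | (0 | 0)) has moves (no moves)
Partition-refinement fixed point:
  B0 = {u0, v0}
  B1 = {u3, v3}
  B2 = {u6, v6}
  B3 = {u7, u8, v7, v8}
  B4 = {u4, u5, v4, v5}
  B5 = {u1, u2, v1, v2}
u0 ∈ B0, v0 ∈ B0 → same block

P ~ Q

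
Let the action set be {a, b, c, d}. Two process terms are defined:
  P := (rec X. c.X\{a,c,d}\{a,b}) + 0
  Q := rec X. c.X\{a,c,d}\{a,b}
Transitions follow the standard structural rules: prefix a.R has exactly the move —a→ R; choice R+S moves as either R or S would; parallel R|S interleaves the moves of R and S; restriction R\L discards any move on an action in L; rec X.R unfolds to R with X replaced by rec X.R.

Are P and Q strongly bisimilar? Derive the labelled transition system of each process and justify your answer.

P ~ Q

LTS(P): 2 reachable states
  s0 = (rec X. c.X\{a,c,d}\{a,b}) + 0 | -c-> s1
  s1 = (rec X. c.X\{a,c,d}\{a,b})\{a,c,d}\{a,b} | stopped
LTS(Q): 2 reachable states
  t0 = rec X. c.X\{a,c,d}\{a,b} | -c-> t1
  t1 = (rec X. c.X\{a,c,d}\{a,b})\{a,c,d}\{a,b} | stopped
Coarsest stable partition (strong bisimilarity classes):
  B0 = {s0, t0}
  B1 = {s1, t1}
s0 ∈ B0, t0 ∈ B0 → same block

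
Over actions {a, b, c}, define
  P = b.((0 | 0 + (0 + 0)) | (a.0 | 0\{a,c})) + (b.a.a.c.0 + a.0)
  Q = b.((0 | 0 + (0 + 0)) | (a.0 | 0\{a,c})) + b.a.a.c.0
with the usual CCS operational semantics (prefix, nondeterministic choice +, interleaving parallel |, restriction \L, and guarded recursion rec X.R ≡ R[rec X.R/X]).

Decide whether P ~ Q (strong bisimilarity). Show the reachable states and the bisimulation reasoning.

P ≁ Q

Reachable graph of P (7 states):
  m0 = b.((0 | 0 + (0 + 0)) | (a.0 | 0\{a,c})) + (b.a.a.c.0 + a.0) ⊢ -a-> m1, -b-> m2, -b-> m3
  m1 = 0 ⊢ deadlocked
  m2 = (0 | 0 + (0 + 0)) | (a.0 | 0\{a,c}) ⊢ -a-> m4
  m3 = a.a.c.0 ⊢ -a-> m5
  m4 = (0 | 0 + (0 + 0)) | (0 | 0\{a,c}) ⊢ deadlocked
  m5 = a.c.0 ⊢ -a-> m6
  m6 = c.0 ⊢ -c-> m1
Reachable graph of Q (7 states):
  n0 = b.((0 | 0 + (0 + 0)) | (a.0 | 0\{a,c})) + b.a.a.c.0 ⊢ -b-> n1, -b-> n2
  n1 = (0 | 0 + (0 + 0)) | (a.0 | 0\{a,c}) ⊢ -a-> n3
  n2 = a.a.c.0 ⊢ -a-> n4
  n3 = (0 | 0 + (0 + 0)) | (0 | 0\{a,c}) ⊢ deadlocked
  n4 = a.c.0 ⊢ -a-> n5
  n5 = c.0 ⊢ -c-> n6
  n6 = 0 ⊢ deadlocked
Bisimilarity quotient blocks:
  B0 = {m0}
  B1 = {m1, m4, n3, n6}
  B2 = {m2, n1}
  B3 = {m3, n2}
  B4 = {m5, n4}
  B5 = {m6, n5}
  B6 = {n0}
m0 ∈ B0, n0 ∈ B6 → different blocks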